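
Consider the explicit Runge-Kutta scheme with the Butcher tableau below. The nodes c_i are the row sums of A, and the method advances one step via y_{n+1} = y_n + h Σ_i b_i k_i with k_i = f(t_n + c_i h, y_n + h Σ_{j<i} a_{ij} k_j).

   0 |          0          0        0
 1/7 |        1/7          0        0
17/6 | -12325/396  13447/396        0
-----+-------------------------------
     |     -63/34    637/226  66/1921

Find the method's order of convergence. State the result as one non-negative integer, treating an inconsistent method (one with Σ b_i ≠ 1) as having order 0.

3

b = (-63/34, 637/226, 66/1921)
c = (0, 1/7, 17/6)
Ac = (0, 0, 1921/396)
Σ b_i: (-63/34)·1 + 637/226·1 + 66/1921·1 = 1 ✓
b·c: 637/226·1/7 + 66/1921·17/6 = 1/2 ✓
b·c²: 637/226·1/49 + 66/1921·289/36 = 1/3 ✓
b·Ac: 66/1921·1921/396 = 1/6 ✓; 3 stages ⇒ order 3.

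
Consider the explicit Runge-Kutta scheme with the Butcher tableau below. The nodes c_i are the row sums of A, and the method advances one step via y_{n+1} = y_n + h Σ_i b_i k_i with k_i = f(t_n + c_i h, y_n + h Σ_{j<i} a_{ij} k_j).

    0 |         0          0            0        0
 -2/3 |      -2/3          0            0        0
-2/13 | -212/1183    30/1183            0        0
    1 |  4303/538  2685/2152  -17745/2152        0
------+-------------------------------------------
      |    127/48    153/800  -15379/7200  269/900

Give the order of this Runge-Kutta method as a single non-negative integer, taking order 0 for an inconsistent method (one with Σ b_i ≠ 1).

4

b = (127/48, 153/800, -15379/7200, 269/900)
c = (0, -2/3, -2/13, 1)
Ac = (0, 0, -20/1183, 235/538)
Σ b_i: 127/48·1 + 153/800·1 + (-15379/7200)·1 + 269/900·1 = 1 ✓
b·c: 153/800·(-2/3) + (-15379/7200)·(-2/13) + 269/900·1 = 1/2 ✓
b·c²: 153/800·4/9 + (-15379/7200)·4/169 + 269/900·1 = 1/3 ✓
b·Ac: (-15379/7200)·(-20/1183) + 269/900·235/538 = 1/6 ✓
b·c³: 153/800·(-8/27) + (-15379/7200)·(-8/2197) + 269/900·1 = 1/4 ✓
b·(c∘Ac): (-15379/7200)·40/15379 + 269/900·235/538 = 1/8 ✓
b·Ac²: (-15379/7200)·40/3549 + 269/900·290/807 = 1/12 ✓
b·A²c: 269/900·75/538 = 1/24 ✓; 4 stages ⇒ order 4.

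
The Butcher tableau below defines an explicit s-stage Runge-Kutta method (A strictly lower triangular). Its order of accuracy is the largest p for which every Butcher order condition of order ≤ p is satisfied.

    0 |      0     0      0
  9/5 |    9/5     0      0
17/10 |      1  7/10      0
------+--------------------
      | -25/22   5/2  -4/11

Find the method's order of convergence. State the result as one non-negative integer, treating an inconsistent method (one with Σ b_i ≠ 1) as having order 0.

b = (-25/22, 5/2, -4/11)
c = (0, 9/5, 17/10)
Ac = (0, 0, 63/50)
Σ b_i: (-25/22)·1 + 5/2·1 + (-4/11)·1 = 1 ✓
b·c: 5/2·9/5 + (-4/11)·17/10 = 427/110 ≠ 1/2 ⇒ order 1.

1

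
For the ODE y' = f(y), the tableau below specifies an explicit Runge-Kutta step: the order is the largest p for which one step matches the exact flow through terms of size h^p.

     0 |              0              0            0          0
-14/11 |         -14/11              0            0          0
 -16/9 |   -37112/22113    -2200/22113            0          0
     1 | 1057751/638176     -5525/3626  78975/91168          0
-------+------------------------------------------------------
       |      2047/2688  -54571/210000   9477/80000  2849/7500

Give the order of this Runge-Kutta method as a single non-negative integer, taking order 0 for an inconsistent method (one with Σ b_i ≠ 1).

b = (2047/2688, -54571/210000, 9477/80000, 2849/7500)
c = (0, -14/11, -16/9, 1)
Ac = (0, 0, 400/3159, 325/814)
Σ b_i: 2047/2688·1 + (-54571/210000)·1 + 9477/80000·1 + 2849/7500·1 = 1 ✓
b·c: (-54571/210000)·(-14/11) + 9477/80000·(-16/9) + 2849/7500·1 = 1/2 ✓
b·c²: (-54571/210000)·196/121 + 9477/80000·256/81 + 2849/7500·1 = 1/3 ✓
b·Ac: 9477/80000·400/3159 + 2849/7500·325/814 = 1/6 ✓
b·c³: (-54571/210000)·(-2744/1331) + 9477/80000·(-4096/729) + 2849/7500·1 = 1/4 ✓
b·(c∘Ac): 9477/80000·(-6400/28431) + 2849/7500·325/814 = 1/8 ✓
b·Ac²: 9477/80000·(-5600/34749) + 2849/7500·8450/31339 = 1/12 ✓
b·A²c: 2849/7500·625/5698 = 1/24 ✓; 4 stages ⇒ order 4.

4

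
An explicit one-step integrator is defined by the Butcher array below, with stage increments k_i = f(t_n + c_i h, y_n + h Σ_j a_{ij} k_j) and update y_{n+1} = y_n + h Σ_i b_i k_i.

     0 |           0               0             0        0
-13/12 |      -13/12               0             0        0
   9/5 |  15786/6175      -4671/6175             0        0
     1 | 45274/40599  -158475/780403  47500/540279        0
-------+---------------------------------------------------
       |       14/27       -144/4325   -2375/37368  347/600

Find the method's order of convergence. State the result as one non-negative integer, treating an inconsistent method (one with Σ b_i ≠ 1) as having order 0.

b = (14/27, -144/4325, -2375/37368, 347/600)
c = (0, -13/12, 9/5, 1)
Ac = (0, 0, 1557/1900, 525/1388)
Σ b_i: 14/27·1 + (-144/4325)·1 + (-2375/37368)·1 + 347/600·1 = 1 ✓
b·c: (-144/4325)·(-13/12) + (-2375/37368)·9/5 + 347/600·1 = 1/2 ✓
b·c²: (-144/4325)·169/144 + (-2375/37368)·81/25 + 347/600·1 = 1/3 ✓
b·Ac: (-2375/37368)·1557/1900 + 347/600·525/1388 = 1/6 ✓
b·c³: (-144/4325)·(-2197/1728) + (-2375/37368)·729/125 + 347/600·1 = 1/4 ✓
b·(c∘Ac): (-2375/37368)·14013/9500 + 347/600·525/1388 = 1/8 ✓
b·Ac²: (-2375/37368)·(-6747/7600) + 347/600·775/16656 = 1/12 ✓
b·A²c: 347/600·25/347 = 1/24 ✓; 4 stages ⇒ order 4.

4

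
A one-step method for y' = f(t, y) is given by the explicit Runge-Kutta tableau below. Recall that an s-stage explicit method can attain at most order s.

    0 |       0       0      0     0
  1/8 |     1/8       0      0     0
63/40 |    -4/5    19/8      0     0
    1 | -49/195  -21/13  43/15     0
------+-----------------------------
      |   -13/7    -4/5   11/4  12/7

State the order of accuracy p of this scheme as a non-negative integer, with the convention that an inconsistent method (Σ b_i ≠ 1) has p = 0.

0

b = (-13/7, -4/5, 11/4, 12/7)
c = (0, 1/8, 63/40, 1)
Ac = (0, 0, 19/64, 5607/1300)
Σ b_i: (-13/7)·1 + (-4/5)·1 + 11/4·1 + 12/7·1 = 253/140 ≠ 1 ⇒ order 0.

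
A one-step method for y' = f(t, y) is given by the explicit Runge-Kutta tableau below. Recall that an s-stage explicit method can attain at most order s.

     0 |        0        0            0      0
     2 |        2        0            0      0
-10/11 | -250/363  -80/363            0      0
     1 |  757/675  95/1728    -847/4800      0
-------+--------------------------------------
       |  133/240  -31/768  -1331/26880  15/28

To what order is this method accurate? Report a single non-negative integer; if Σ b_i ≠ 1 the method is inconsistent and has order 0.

4

b = (133/240, -31/768, -1331/26880, 15/28)
c = (0, 2, -10/11, 1)
Ac = (0, 0, -160/363, 73/270)
Σ b_i: 133/240·1 + (-31/768)·1 + (-1331/26880)·1 + 15/28·1 = 1 ✓
b·c: (-31/768)·2 + (-1331/26880)·(-10/11) + 15/28·1 = 1/2 ✓
b·c²: (-31/768)·4 + (-1331/26880)·100/121 + 15/28·1 = 1/3 ✓
b·Ac: (-1331/26880)·(-160/363) + 15/28·73/270 = 1/6 ✓
b·c³: (-31/768)·8 + (-1331/26880)·(-1000/1331) + 15/28·1 = 1/4 ✓
b·(c∘Ac): (-1331/26880)·1600/3993 + 15/28·73/270 = 1/8 ✓
b·Ac²: (-1331/26880)·(-320/363) + 15/28·2/27 = 1/12 ✓
b·A²c: 15/28·7/90 = 1/24 ✓; 4 stages ⇒ order 4.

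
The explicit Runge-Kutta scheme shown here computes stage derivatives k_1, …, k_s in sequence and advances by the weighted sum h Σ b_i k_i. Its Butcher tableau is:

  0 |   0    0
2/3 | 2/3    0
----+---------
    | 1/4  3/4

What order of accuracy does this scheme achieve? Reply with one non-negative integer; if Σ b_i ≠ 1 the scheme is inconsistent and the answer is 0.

2

b = (1/4, 3/4)
c = (0, 2/3)
Σ b_i: 1/4·1 + 3/4·1 = 1 ✓
b·c: 3/4·2/3 = 1/2 ✓; 2 stages ⇒ order 2.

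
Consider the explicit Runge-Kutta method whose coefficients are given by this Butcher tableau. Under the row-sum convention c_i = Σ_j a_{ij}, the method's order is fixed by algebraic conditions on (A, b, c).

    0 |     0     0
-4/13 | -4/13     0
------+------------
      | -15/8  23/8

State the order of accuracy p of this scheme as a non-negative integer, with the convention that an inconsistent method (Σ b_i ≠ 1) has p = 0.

b = (-15/8, 23/8)
c = (0, -4/13)
Σ b_i: (-15/8)·1 + 23/8·1 = 1 ✓
b·c: 23/8·(-4/13) = -23/26 ≠ 1/2 ⇒ order 1.

1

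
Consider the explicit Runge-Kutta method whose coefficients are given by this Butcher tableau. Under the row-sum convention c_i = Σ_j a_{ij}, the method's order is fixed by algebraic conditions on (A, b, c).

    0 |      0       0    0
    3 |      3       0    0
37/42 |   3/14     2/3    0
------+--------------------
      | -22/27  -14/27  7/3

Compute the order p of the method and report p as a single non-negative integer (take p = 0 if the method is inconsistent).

b = (-22/27, -14/27, 7/3)
c = (0, 3, 37/42)
Ac = (0, 0, 2)
Σ b_i: (-22/27)·1 + (-14/27)·1 + 7/3·1 = 1 ✓
b·c: (-14/27)·3 + 7/3·37/42 = 1/2 ✓
b·c²: (-14/27)·9 + 7/3·1369/1764 = -2159/756 ≠ 1/3 ⇒ order 2.
b·Ac: 7/3·2 = 14/3 ≠ 1/6

2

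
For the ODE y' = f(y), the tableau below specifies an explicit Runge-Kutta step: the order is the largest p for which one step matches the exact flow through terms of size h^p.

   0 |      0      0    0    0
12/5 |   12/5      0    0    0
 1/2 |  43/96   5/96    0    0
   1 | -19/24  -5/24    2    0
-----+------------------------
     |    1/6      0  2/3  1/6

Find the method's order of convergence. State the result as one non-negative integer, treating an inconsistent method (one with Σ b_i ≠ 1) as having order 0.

b = (1/6, 0, 2/3, 1/6)
c = (0, 12/5, 1/2, 1)
Ac = (0, 0, 1/8, 1/2)
Σ b_i: 1/6·1 + 2/3·1 + 1/6·1 = 1 ✓
b·c: 2/3·1/2 + 1/6·1 = 1/2 ✓
b·c²: 2/3·1/4 + 1/6·1 = 1/3 ✓
b·Ac: 2/3·1/8 + 1/6·1/2 = 1/6 ✓
b·c³: 2/3·1/8 + 1/6·1 = 1/4 ✓
b·(c∘Ac): 2/3·1/16 + 1/6·1/2 = 1/8 ✓
b·Ac²: 2/3·3/10 + 1/6·(-7/10) = 1/12 ✓
b·A²c: 1/6·1/4 = 1/24 ✓; 4 stages ⇒ order 4.

4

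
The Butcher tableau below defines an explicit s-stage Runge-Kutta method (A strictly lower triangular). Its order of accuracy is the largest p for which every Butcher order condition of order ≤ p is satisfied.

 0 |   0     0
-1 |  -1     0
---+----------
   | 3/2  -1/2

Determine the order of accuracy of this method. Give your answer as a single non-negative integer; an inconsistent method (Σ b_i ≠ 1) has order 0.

2

b = (3/2, -1/2)
c = (0, -1)
Σ b_i: 3/2·1 + (-1/2)·1 = 1 ✓
b·c: (-1/2)·(-1) = 1/2 ✓; 2 stages ⇒ order 2.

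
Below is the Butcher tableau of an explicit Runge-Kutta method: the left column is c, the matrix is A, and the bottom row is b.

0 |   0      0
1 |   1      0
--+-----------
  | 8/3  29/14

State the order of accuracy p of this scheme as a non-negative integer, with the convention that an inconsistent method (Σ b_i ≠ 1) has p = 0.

0

b = (8/3, 29/14)
c = (0, 1)
Σ b_i: 8/3·1 + 29/14·1 = 199/42 ≠ 1 ⇒ order 0.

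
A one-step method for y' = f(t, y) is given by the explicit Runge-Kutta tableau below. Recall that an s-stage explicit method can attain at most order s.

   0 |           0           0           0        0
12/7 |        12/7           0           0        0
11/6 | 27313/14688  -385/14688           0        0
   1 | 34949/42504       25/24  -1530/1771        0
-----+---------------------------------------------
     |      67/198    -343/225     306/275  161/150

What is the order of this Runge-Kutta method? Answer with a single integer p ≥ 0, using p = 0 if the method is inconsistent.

4

b = (67/198, -343/225, 306/275, 161/150)
c = (0, 12/7, 11/6, 1)
Ac = (0, 0, -55/1224, 65/322)
Σ b_i: 67/198·1 + (-343/225)·1 + 306/275·1 + 161/150·1 = 1 ✓
b·c: (-343/225)·12/7 + 306/275·11/6 + 161/150·1 = 1/2 ✓
b·c²: (-343/225)·144/49 + 306/275·121/36 + 161/150·1 = 1/3 ✓
b·Ac: 306/275·(-55/1224) + 161/150·65/322 = 1/6 ✓
b·c³: (-343/225)·1728/343 + 306/275·1331/216 + 161/150·1 = 1/4 ✓
b·(c∘Ac): 306/275·(-605/7344) + 161/150·65/322 = 1/8 ✓
b·Ac²: 306/275·(-55/714) + 161/150·355/2254 = 1/12 ✓
b·A²c: 161/150·25/644 = 1/24 ✓; 4 stages ⇒ order 4.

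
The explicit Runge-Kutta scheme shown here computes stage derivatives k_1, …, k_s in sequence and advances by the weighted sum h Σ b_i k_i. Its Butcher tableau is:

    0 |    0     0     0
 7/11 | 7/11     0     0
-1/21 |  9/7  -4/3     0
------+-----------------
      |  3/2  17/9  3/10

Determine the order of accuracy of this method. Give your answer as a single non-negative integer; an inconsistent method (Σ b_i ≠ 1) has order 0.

b = (3/2, 17/9, 3/10)
c = (0, 7/11, -1/21)
Ac = (0, 0, -28/33)
Σ b_i: 3/2·1 + 17/9·1 + 3/10·1 = 166/45 ≠ 1 ⇒ order 0.

0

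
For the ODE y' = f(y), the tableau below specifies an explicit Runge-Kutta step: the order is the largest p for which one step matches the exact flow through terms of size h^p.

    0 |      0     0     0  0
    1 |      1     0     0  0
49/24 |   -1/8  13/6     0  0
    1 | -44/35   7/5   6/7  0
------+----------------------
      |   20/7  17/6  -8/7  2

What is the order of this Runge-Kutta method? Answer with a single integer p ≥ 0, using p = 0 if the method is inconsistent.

b = (20/7, 17/6, -8/7, 2)
c = (0, 1, 49/24, 1)
Ac = (0, 0, 13/6, 63/20)
Σ b_i: 20/7·1 + 17/6·1 + (-8/7)·1 + 2·1 = 275/42 ≠ 1 ⇒ order 0.

0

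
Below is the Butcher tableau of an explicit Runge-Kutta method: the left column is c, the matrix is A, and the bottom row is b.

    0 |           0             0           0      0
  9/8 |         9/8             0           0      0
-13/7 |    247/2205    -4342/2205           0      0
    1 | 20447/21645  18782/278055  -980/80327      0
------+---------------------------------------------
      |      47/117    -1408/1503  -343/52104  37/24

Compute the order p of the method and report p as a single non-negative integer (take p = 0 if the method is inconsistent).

4

b = (47/117, -1408/1503, -343/52104, 37/24)
c = (0, 9/8, -13/7, 1)
Ac = (0, 0, -2171/980, 73/740)
Σ b_i: 47/117·1 + (-1408/1503)·1 + (-343/52104)·1 + 37/24·1 = 1 ✓
b·c: (-1408/1503)·9/8 + (-343/52104)·(-13/7) + 37/24·1 = 1/2 ✓
b·c²: (-1408/1503)·81/64 + (-343/52104)·169/49 + 37/24·1 = 1/3 ✓
b·Ac: (-343/52104)·(-2171/980) + 37/24·73/740 = 1/6 ✓
b·c³: (-1408/1503)·729/512 + (-343/52104)·(-2197/343) + 37/24·1 = 1/4 ✓
b·(c∘Ac): (-343/52104)·28223/6860 + 37/24·73/740 = 1/8 ✓
b·Ac²: (-343/52104)·(-19539/7840) + 37/24·257/5920 = 1/12 ✓
b·A²c: 37/24·1/37 = 1/24 ✓; 4 stages ⇒ order 4.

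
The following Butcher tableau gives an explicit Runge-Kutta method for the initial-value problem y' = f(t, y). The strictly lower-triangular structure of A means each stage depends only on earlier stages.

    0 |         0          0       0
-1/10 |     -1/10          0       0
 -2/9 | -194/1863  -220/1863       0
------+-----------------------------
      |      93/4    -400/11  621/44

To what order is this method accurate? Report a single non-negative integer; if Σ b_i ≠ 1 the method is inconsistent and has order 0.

b = (93/4, -400/11, 621/44)
c = (0, -1/10, -2/9)
Ac = (0, 0, 22/1863)
Σ b_i: 93/4·1 + (-400/11)·1 + 621/44·1 = 1 ✓
b·c: (-400/11)·(-1/10) + 621/44·(-2/9) = 1/2 ✓
b·c²: (-400/11)·1/100 + 621/44·4/81 = 1/3 ✓
b·Ac: 621/44·22/1863 = 1/6 ✓; 3 stages ⇒ order 3.

3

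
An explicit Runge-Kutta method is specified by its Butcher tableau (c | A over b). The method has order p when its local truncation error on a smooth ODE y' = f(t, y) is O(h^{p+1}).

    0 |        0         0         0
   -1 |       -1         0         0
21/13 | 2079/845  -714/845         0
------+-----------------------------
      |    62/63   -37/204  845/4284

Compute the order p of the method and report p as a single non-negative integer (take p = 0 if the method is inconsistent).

b = (62/63, -37/204, 845/4284)
c = (0, -1, 21/13)
Ac = (0, 0, 714/845)
Σ b_i: 62/63·1 + (-37/204)·1 + 845/4284·1 = 1 ✓
b·c: (-37/204)·(-1) + 845/4284·21/13 = 1/2 ✓
b·c²: (-37/204)·1 + 845/4284·441/169 = 1/3 ✓
b·Ac: 845/4284·714/845 = 1/6 ✓; 3 stages ⇒ order 3.

3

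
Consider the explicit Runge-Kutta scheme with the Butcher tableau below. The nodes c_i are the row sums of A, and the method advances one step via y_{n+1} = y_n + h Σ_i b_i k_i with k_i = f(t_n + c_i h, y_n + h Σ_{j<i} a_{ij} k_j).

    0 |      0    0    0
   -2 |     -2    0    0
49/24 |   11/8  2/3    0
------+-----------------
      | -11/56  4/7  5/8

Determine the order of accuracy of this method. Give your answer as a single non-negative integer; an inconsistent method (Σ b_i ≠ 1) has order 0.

1

b = (-11/56, 4/7, 5/8)
c = (0, -2, 49/24)
Ac = (0, 0, -4/3)
Σ b_i: (-11/56)·1 + 4/7·1 + 5/8·1 = 1 ✓
b·c: 4/7·(-2) + 5/8·49/24 = 179/1344 ≠ 1/2 ⇒ order 1.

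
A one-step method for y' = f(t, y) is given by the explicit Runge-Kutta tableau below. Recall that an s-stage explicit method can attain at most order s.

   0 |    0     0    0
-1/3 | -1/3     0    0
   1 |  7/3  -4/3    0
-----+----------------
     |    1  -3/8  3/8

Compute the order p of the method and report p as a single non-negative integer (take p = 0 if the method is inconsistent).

b = (1, -3/8, 3/8)
c = (0, -1/3, 1)
Ac = (0, 0, 4/9)
Σ b_i: 1·1 + (-3/8)·1 + 3/8·1 = 1 ✓
b·c: (-3/8)·(-1/3) + 3/8·1 = 1/2 ✓
b·c²: (-3/8)·1/9 + 3/8·1 = 1/3 ✓
b·Ac: 3/8·4/9 = 1/6 ✓; 3 stages ⇒ order 3.

3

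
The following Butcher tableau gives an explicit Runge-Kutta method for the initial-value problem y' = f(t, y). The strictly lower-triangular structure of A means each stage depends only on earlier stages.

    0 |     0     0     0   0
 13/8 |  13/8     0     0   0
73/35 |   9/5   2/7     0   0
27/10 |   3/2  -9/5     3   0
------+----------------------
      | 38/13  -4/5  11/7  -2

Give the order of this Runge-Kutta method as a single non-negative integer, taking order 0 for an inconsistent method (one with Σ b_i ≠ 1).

0

b = (38/13, -4/5, 11/7, -2)
c = (0, 13/8, 73/35, 27/10)
Ac = (0, 0, 13/28, 933/280)
Σ b_i: 38/13·1 + (-4/5)·1 + 11/7·1 + (-2)·1 = 771/455 ≠ 1 ⇒ order 0.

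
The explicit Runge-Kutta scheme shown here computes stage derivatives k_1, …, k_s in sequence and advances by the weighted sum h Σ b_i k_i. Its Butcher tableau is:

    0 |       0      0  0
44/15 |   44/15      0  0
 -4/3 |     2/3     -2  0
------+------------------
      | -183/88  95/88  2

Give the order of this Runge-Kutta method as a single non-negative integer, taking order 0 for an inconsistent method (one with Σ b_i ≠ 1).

b = (-183/88, 95/88, 2)
c = (0, 44/15, -4/3)
Ac = (0, 0, -88/15)
Σ b_i: (-183/88)·1 + 95/88·1 + 2·1 = 1 ✓
b·c: 95/88·44/15 + 2·(-4/3) = 1/2 ✓
b·c²: 95/88·1936/225 + 2·16/9 = 578/45 ≠ 1/3 ⇒ order 2.
b·Ac: 2·(-88/15) = -176/15 ≠ 1/6

2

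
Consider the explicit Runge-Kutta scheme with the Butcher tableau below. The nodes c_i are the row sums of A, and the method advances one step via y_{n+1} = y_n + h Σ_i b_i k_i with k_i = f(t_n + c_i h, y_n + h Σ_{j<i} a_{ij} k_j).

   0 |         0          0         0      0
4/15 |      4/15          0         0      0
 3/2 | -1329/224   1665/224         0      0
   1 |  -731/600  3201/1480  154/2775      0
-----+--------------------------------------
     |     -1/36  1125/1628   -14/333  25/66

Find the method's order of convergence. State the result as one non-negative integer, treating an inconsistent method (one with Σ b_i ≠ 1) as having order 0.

4

b = (-1/36, 1125/1628, -14/333, 25/66)
c = (0, 4/15, 3/2, 1)
Ac = (0, 0, 111/56, 33/50)
Σ b_i: (-1/36)·1 + 1125/1628·1 + (-14/333)·1 + 25/66·1 = 1 ✓
b·c: 1125/1628·4/15 + (-14/333)·3/2 + 25/66·1 = 1/2 ✓
b·c²: 1125/1628·16/225 + (-14/333)·9/4 + 25/66·1 = 1/3 ✓
b·Ac: (-14/333)·111/56 + 25/66·33/50 = 1/6 ✓
b·c³: 1125/1628·64/3375 + (-14/333)·27/8 + 25/66·1 = 1/4 ✓
b·(c∘Ac): (-14/333)·333/112 + 25/66·33/50 = 1/8 ✓
b·Ac²: (-14/333)·37/70 + 25/66·209/750 = 1/12 ✓
b·A²c: 25/66·11/100 = 1/24 ✓; 4 stages ⇒ order 4.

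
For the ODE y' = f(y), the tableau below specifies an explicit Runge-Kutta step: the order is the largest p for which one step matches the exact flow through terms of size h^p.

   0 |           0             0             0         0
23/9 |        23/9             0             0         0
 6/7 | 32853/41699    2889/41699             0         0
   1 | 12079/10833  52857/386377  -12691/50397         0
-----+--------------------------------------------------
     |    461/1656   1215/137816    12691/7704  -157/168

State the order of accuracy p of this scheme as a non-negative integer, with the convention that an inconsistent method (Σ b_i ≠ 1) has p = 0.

b = (461/1656, 1215/137816, 12691/7704, -157/168)
c = (0, 23/9, 6/7, 1)
Ac = (0, 0, 321/1813, 21/157)
Σ b_i: 461/1656·1 + 1215/137816·1 + 12691/7704·1 + (-157/168)·1 = 1 ✓
b·c: 1215/137816·23/9 + 12691/7704·6/7 + (-157/168)·1 = 1/2 ✓
b·c²: 1215/137816·529/81 + 12691/7704·36/49 + (-157/168)·1 = 1/3 ✓
b·Ac: 12691/7704·321/1813 + (-157/168)·21/157 = 1/6 ✓
b·c³: 1215/137816·12167/729 + 12691/7704·216/343 + (-157/168)·1 = 1/4 ✓
b·(c∘Ac): 12691/7704·1926/12691 + (-157/168)·21/157 = 1/8 ✓
b·Ac²: 12691/7704·2461/5439 + (-157/168)·1001/1413 = 1/12 ✓
b·A²c: (-157/168)·(-7/157) = 1/24 ✓; 4 stages ⇒ order 4.

4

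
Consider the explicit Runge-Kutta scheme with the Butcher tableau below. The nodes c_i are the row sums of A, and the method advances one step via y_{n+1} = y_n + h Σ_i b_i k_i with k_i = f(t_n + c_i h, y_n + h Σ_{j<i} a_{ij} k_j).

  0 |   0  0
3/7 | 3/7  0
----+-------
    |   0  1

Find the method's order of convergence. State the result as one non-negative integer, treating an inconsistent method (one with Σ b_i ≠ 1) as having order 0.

1

b = (0, 1)
c = (0, 3/7)
Σ b_i: 1·1 = 1 ✓
b·c: 1·3/7 = 3/7 ≠ 1/2 ⇒ order 1.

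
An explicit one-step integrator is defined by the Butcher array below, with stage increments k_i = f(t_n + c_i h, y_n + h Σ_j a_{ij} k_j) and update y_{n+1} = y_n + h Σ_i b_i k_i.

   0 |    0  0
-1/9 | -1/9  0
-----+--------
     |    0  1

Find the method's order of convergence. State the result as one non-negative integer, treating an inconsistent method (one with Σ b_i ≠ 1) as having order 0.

1

b = (0, 1)
c = (0, -1/9)
Σ b_i: 1·1 = 1 ✓
b·c: 1·(-1/9) = -1/9 ≠ 1/2 ⇒ order 1.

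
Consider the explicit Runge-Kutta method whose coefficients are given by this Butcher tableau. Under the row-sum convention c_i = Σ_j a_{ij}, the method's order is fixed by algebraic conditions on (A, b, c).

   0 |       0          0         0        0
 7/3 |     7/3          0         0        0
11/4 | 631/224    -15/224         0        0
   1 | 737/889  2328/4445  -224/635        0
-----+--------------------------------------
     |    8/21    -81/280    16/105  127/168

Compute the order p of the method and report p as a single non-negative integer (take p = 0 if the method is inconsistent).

4

b = (8/21, -81/280, 16/105, 127/168)
c = (0, 7/3, 11/4, 1)
Ac = (0, 0, -5/32, 32/127)
Σ b_i: 8/21·1 + (-81/280)·1 + 16/105·1 + 127/168·1 = 1 ✓
b·c: (-81/280)·7/3 + 16/105·11/4 + 127/168·1 = 1/2 ✓
b·c²: (-81/280)·49/9 + 16/105·121/16 + 127/168·1 = 1/3 ✓
b·Ac: 16/105·(-5/32) + 127/168·32/127 = 1/6 ✓
b·c³: (-81/280)·343/27 + 16/105·1331/64 + 127/168·1 = 1/4 ✓
b·(c∘Ac): 16/105·(-55/128) + 127/168·32/127 = 1/8 ✓
b·Ac²: 16/105·(-35/96) + 127/168·70/381 = 1/12 ✓
b·A²c: 127/168·7/127 = 1/24 ✓; 4 stages ⇒ order 4.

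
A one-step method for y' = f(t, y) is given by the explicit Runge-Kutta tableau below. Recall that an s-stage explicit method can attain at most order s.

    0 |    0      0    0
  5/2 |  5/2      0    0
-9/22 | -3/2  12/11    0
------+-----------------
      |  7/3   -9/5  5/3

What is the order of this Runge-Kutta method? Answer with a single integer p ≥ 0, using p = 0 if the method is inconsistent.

0

b = (7/3, -9/5, 5/3)
c = (0, 5/2, -9/22)
Ac = (0, 0, 30/11)
Σ b_i: 7/3·1 + (-9/5)·1 + 5/3·1 = 11/5 ≠ 1 ⇒ order 0.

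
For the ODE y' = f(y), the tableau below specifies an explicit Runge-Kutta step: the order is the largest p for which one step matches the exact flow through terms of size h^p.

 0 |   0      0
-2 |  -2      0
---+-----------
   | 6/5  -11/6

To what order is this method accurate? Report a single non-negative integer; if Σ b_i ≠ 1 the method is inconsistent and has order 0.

b = (6/5, -11/6)
c = (0, -2)
Σ b_i: 6/5·1 + (-11/6)·1 = -19/30 ≠ 1 ⇒ order 0.

0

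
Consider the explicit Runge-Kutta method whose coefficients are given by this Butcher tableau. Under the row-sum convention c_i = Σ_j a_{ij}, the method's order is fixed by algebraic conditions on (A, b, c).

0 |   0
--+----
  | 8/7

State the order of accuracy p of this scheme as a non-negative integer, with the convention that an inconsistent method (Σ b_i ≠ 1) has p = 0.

0

b = (8/7)
c = (0)
Σ b_i: 8/7·1 = 8/7 ≠ 1 ⇒ order 0.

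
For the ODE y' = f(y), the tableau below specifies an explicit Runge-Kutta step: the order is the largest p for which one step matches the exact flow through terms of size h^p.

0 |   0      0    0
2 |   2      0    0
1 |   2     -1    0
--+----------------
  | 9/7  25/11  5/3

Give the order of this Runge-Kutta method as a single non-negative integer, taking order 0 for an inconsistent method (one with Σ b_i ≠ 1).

0

b = (9/7, 25/11, 5/3)
c = (0, 2, 1)
Ac = (0, 0, -2)
Σ b_i: 9/7·1 + 25/11·1 + 5/3·1 = 1207/231 ≠ 1 ⇒ order 0.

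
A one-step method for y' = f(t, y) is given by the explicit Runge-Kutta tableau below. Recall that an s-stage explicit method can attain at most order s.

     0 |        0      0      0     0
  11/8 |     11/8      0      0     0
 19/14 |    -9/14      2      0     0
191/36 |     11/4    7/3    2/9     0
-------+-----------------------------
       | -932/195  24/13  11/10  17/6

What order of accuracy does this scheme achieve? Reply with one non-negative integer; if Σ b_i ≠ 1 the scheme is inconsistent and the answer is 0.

1

b = (-932/195, 24/13, 11/10, 17/6)
c = (0, 11/8, 19/14, 191/36)
Ac = (0, 0, 11/4, 1769/504)
Σ b_i: (-932/195)·1 + 24/13·1 + 11/10·1 + 17/6·1 = 1 ✓
b·c: 24/13·11/8 + 11/10·19/14 + 17/6·191/36 = 1873583/98280 ≠ 1/2 ⇒ order 1.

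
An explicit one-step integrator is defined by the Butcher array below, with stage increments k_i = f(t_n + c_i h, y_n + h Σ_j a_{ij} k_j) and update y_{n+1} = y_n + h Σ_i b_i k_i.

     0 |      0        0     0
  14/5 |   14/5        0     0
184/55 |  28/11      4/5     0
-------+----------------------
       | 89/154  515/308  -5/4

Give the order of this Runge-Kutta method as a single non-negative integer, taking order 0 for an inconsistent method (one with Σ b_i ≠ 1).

2

b = (89/154, 515/308, -5/4)
c = (0, 14/5, 184/55)
Ac = (0, 0, 56/25)
Σ b_i: 89/154·1 + 515/308·1 + (-5/4)·1 = 1 ✓
b·c: 515/308·14/5 + (-5/4)·184/55 = 1/2 ✓
b·c²: 515/308·196/25 + (-5/4)·33856/3025 = -533/605 ≠ 1/3 ⇒ order 2.
b·Ac: (-5/4)·56/25 = -14/5 ≠ 1/6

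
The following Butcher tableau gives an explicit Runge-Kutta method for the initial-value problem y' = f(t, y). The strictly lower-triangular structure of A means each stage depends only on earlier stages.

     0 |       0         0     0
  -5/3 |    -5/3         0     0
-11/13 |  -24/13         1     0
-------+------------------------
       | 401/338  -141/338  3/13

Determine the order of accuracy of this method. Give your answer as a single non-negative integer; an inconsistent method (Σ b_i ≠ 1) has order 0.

b = (401/338, -141/338, 3/13)
c = (0, -5/3, -11/13)
Ac = (0, 0, -5/3)
Σ b_i: 401/338·1 + (-141/338)·1 + 3/13·1 = 1 ✓
b·c: (-141/338)·(-5/3) + 3/13·(-11/13) = 1/2 ✓
b·c²: (-141/338)·25/9 + 3/13·121/169 = -13097/13182 ≠ 1/3 ⇒ order 2.
b·Ac: 3/13·(-5/3) = -5/13 ≠ 1/6

2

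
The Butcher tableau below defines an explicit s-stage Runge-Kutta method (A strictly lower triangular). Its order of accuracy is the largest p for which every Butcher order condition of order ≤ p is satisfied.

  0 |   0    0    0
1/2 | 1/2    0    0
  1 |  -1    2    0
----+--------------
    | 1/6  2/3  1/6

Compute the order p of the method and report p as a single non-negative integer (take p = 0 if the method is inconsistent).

3

b = (1/6, 2/3, 1/6)
c = (0, 1/2, 1)
Ac = (0, 0, 1)
Σ b_i: 1/6·1 + 2/3·1 + 1/6·1 = 1 ✓
b·c: 2/3·1/2 + 1/6·1 = 1/2 ✓
b·c²: 2/3·1/4 + 1/6·1 = 1/3 ✓
b·Ac: 1/6·1 = 1/6 ✓; 3 stages ⇒ order 3.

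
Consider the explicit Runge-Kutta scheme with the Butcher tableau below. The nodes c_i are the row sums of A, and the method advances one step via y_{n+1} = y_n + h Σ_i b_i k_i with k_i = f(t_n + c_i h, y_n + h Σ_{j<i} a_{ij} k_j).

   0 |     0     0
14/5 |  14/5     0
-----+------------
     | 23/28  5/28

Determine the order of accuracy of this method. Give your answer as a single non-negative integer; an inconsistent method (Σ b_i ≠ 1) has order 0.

2

b = (23/28, 5/28)
c = (0, 14/5)
Σ b_i: 23/28·1 + 5/28·1 = 1 ✓
b·c: 5/28·14/5 = 1/2 ✓; 2 stages ⇒ order 2.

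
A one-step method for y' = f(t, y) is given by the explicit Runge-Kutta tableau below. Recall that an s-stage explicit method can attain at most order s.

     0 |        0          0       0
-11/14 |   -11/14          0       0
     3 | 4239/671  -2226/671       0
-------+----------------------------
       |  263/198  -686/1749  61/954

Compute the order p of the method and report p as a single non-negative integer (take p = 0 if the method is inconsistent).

b = (263/198, -686/1749, 61/954)
c = (0, -11/14, 3)
Ac = (0, 0, 159/61)
Σ b_i: 263/198·1 + (-686/1749)·1 + 61/954·1 = 1 ✓
b·c: (-686/1749)·(-11/14) + 61/954·3 = 1/2 ✓
b·c²: (-686/1749)·121/196 + 61/954·9 = 1/3 ✓
b·Ac: 61/954·159/61 = 1/6 ✓; 3 stages ⇒ order 3.

3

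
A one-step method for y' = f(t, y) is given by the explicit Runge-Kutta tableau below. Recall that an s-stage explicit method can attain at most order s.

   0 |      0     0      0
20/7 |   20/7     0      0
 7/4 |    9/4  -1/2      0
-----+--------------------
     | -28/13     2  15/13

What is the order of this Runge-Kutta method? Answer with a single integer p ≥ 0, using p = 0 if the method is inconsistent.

b = (-28/13, 2, 15/13)
c = (0, 20/7, 7/4)
Ac = (0, 0, -10/7)
Σ b_i: (-28/13)·1 + 2·1 + 15/13·1 = 1 ✓
b·c: 2·20/7 + 15/13·7/4 = 2815/364 ≠ 1/2 ⇒ order 1.

1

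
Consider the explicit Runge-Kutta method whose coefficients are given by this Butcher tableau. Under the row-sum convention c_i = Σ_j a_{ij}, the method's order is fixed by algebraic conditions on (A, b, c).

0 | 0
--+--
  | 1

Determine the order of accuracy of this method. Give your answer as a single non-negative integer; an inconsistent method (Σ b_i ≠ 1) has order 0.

1

b = (1)
c = (0)
Σ b_i: 1·1 = 1 ✓; 1 stage ⇒ order 1.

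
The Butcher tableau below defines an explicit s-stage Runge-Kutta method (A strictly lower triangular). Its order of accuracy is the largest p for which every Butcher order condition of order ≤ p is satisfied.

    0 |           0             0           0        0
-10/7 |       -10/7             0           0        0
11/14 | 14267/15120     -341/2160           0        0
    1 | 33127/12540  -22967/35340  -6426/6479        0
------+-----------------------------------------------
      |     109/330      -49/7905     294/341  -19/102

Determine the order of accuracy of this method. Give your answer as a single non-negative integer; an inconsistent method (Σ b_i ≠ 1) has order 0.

4

b = (109/330, -49/7905, 294/341, -19/102)
c = (0, -10/7, 11/14, 1)
Ac = (0, 0, 341/1512, 17/114)
Σ b_i: 109/330·1 + (-49/7905)·1 + 294/341·1 + (-19/102)·1 = 1 ✓
b·c: (-49/7905)·(-10/7) + 294/341·11/14 + (-19/102)·1 = 1/2 ✓
b·c²: (-49/7905)·100/49 + 294/341·121/196 + (-19/102)·1 = 1/3 ✓
b·Ac: 294/341·341/1512 + (-19/102)·17/114 = 1/6 ✓
b·c³: (-49/7905)·(-1000/343) + 294/341·1331/2744 + (-19/102)·1 = 1/4 ✓
b·(c∘Ac): 294/341·3751/21168 + (-19/102)·17/114 = 1/8 ✓
b·Ac²: 294/341·(-1705/5292) + (-19/102)·(-221/114) = 1/12 ✓
b·A²c: (-19/102)·(-17/76) = 1/24 ✓; 4 stages ⇒ order 4.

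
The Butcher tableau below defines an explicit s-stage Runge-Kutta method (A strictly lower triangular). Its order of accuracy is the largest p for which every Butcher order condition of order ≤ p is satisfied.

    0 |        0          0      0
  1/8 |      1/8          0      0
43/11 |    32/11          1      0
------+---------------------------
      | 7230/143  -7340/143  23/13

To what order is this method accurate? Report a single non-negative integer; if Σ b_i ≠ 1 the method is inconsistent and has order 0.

2

b = (7230/143, -7340/143, 23/13)
c = (0, 1/8, 43/11)
Ac = (0, 0, 1/8)
Σ b_i: 7230/143·1 + (-7340/143)·1 + 23/13·1 = 1 ✓
b·c: (-7340/143)·1/8 + 23/13·43/11 = 1/2 ✓
b·c²: (-7340/143)·1/64 + 23/13·1849/121 = 660247/25168 ≠ 1/3 ⇒ order 2.
b·Ac: 23/13·1/8 = 23/104 ≠ 1/6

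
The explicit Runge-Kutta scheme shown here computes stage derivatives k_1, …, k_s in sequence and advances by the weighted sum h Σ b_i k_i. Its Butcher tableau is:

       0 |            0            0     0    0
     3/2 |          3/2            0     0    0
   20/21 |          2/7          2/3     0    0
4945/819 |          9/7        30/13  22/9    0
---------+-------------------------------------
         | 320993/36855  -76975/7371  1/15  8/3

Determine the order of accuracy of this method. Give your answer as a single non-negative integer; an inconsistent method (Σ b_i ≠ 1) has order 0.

2

b = (320993/36855, -76975/7371, 1/15, 8/3)
c = (0, 3/2, 20/21, 4945/819)
Ac = (0, 0, 1, 14225/2457)
Σ b_i: 320993/36855·1 + (-76975/7371)·1 + 1/15·1 + 8/3·1 = 1 ✓
b·c: (-76975/7371)·3/2 + 1/15·20/21 + 8/3·4945/819 = 1/2 ✓
b·c²: (-76975/7371)·9/4 + 1/15·400/441 + 8/3·24453025/670761 = 593855945/8049132 ≠ 1/3 ⇒ order 2.
b·Ac: 1/15·1 + 8/3·14225/2457 = 571457/36855 ≠ 1/6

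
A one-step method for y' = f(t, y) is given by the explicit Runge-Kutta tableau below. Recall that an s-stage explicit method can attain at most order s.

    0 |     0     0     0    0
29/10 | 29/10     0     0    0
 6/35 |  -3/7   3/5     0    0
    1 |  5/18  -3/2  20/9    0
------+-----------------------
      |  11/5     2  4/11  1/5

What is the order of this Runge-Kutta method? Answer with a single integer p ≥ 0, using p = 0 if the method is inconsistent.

b = (11/5, 2, 4/11, 1/5)
c = (0, 29/10, 6/35, 1)
Ac = (0, 0, 87/50, -1667/420)
Σ b_i: 11/5·1 + 2·1 + 4/11·1 + 1/5·1 = 262/55 ≠ 1 ⇒ order 0.

0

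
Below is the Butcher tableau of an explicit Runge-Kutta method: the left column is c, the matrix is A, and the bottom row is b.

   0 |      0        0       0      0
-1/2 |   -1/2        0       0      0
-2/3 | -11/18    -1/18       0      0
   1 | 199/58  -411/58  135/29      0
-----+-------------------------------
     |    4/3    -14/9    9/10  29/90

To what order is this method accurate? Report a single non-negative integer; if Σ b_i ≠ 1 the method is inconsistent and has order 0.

b = (4/3, -14/9, 9/10, 29/90)
c = (0, -1/2, -2/3, 1)
Ac = (0, 0, 1/36, 51/116)
Σ b_i: 4/3·1 + (-14/9)·1 + 9/10·1 + 29/90·1 = 1 ✓
b·c: (-14/9)·(-1/2) + 9/10·(-2/3) + 29/90·1 = 1/2 ✓
b·c²: (-14/9)·1/4 + 9/10·4/9 + 29/90·1 = 1/3 ✓
b·Ac: 9/10·1/36 + 29/90·51/116 = 1/6 ✓
b·c³: (-14/9)·(-1/8) + 9/10·(-8/27) + 29/90·1 = 1/4 ✓
b·(c∘Ac): 9/10·(-1/54) + 29/90·51/116 = 1/8 ✓
b·Ac²: 9/10·(-1/72) + 29/90·69/232 = 1/12 ✓
b·A²c: 29/90·15/116 = 1/24 ✓; 4 stages ⇒ order 4.

4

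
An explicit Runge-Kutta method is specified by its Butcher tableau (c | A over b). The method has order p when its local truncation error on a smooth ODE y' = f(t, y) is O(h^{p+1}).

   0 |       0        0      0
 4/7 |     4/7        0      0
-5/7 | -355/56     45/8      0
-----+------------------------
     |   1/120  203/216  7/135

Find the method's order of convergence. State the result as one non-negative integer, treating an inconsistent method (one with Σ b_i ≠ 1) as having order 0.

3

b = (1/120, 203/216, 7/135)
c = (0, 4/7, -5/7)
Ac = (0, 0, 45/14)
Σ b_i: 1/120·1 + 203/216·1 + 7/135·1 = 1 ✓
b·c: 203/216·4/7 + 7/135·(-5/7) = 1/2 ✓
b·c²: 203/216·16/49 + 7/135·25/49 = 1/3 ✓
b·Ac: 7/135·45/14 = 1/6 ✓; 3 stages ⇒ order 3.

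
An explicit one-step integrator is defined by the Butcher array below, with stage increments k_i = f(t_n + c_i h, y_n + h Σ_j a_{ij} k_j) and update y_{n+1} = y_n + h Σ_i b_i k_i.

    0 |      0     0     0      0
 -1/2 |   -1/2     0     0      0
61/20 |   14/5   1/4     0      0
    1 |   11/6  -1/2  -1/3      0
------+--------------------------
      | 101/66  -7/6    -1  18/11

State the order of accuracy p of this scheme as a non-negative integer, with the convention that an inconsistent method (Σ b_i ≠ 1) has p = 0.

b = (101/66, -7/6, -1, 18/11)
c = (0, -1/2, 61/20, 1)
Ac = (0, 0, -1/8, -23/30)
Σ b_i: 101/66·1 + (-7/6)·1 + (-1)·1 + 18/11·1 = 1 ✓
b·c: (-7/6)·(-1/2) + (-1)·61/20 + 18/11·1 = -137/165 ≠ 1/2 ⇒ order 1.

1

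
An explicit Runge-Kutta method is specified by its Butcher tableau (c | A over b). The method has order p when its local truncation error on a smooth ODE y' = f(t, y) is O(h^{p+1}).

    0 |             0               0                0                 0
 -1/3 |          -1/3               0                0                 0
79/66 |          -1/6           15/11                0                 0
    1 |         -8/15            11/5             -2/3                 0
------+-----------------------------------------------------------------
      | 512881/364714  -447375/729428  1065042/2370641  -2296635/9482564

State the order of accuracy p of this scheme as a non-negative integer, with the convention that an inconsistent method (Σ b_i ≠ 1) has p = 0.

3

b = (512881/364714, -447375/729428, 1065042/2370641, -2296635/9482564)
c = (0, -1/3, 79/66, 1)
Ac = (0, 0, -5/11, -758/495)
Σ b_i: 512881/364714·1 + (-447375/729428)·1 + 1065042/2370641·1 + (-2296635/9482564)·1 = 1 ✓
b·c: (-447375/729428)·(-1/3) + 1065042/2370641·79/66 + (-2296635/9482564)·1 = 1/2 ✓
b·c²: (-447375/729428)·1/9 + 1065042/2370641·6241/4356 + (-2296635/9482564)·1 = 1/3 ✓
b·Ac: 1065042/2370641·(-5/11) + (-2296635/9482564)·(-758/495) = 1/6 ✓
b·c³: (-447375/729428)·(-1/27) + 1065042/2370641·493039/287496 + (-2296635/9482564)·1 = 39788171/72213372 ≠ 1/4 ⇒ order 3.
b·(c∘Ac): 1065042/2370641·(-395/726) + (-2296635/9482564)·(-758/495) = 138347/1094142 ≠ 1/8
b·Ac²: 1065042/2370641·5/33 + (-2296635/9482564)·(-23219/32670) = 450990301/1877547672 ≠ 1/12
b·A²c: (-2296635/9482564)·10/33 = -347975/4741282 ≠ 1/24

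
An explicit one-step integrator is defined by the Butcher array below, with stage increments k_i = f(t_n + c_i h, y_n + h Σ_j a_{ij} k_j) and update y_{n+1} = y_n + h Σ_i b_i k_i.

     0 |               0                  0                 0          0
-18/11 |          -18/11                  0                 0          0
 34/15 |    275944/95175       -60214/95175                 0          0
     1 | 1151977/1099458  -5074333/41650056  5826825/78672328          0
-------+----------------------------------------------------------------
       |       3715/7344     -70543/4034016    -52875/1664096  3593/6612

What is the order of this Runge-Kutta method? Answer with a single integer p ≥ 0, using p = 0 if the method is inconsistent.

b = (3715/7344, -70543/4034016, -52875/1664096, 3593/6612)
c = (0, -18/11, 34/15, 1)
Ac = (0, 0, 10948/10575, 2639/7186)
Σ b_i: 3715/7344·1 + (-70543/4034016)·1 + (-52875/1664096)·1 + 3593/6612·1 = 1 ✓
b·c: (-70543/4034016)·(-18/11) + (-52875/1664096)·34/15 + 3593/6612·1 = 1/2 ✓
b·c²: (-70543/4034016)·324/121 + (-52875/1664096)·1156/225 + 3593/6612·1 = 1/3 ✓
b·Ac: (-52875/1664096)·10948/10575 + 3593/6612·2639/7186 = 1/6 ✓
b·c³: (-70543/4034016)·(-5832/1331) + (-52875/1664096)·39304/3375 + 3593/6612·1 = 1/4 ✓
b·(c∘Ac): (-52875/1664096)·372232/158625 + 3593/6612·2639/7186 = 1/8 ✓
b·Ac²: (-52875/1664096)·(-21896/12925) + 3593/6612·2146/39523 = 1/12 ✓
b·A²c: 3593/6612·551/7186 = 1/24 ✓; 4 stages ⇒ order 4.

4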